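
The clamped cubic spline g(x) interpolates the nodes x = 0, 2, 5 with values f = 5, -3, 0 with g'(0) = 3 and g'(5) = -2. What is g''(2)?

8

With σ_i denoting the second derivative at x_i, h_i = 2, 3, and Δ_i = (y_(i+1) − y_i)/h_i = -4, 1:
  2·σ_0 + 10·σ_1 + 3·σ_2 = 6(Δ_1 - Δ_0) = 30
Clamped end conditions give two more equations: 2h_0·σ_0 + h_0·σ_1 = 6(Δ_0 - g'(0)) = -42 and h_1·σ_1 + 2h_1·σ_2 = 6(g'(5) - Δ_1) = -18.
Forward elimination and back-substitution give σ_0 = -29/2, σ_1 = 8, σ_2 = -7.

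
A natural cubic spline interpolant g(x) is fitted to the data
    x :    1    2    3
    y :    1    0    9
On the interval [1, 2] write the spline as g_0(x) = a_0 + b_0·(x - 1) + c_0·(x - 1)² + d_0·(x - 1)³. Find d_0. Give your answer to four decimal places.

Put M_i = g'' at the i-th knot. Here h = (1, 1) and Δ = (-1, 9), so the interior equations h_(i-1)·M_(i-1) + 2(h_(i-1)+h_i)·M_i + h_i·M_(i+1) = 6(Δ_i − Δ_(i-1)) read
  1·M_0 + 4·M_1 + 1·M_2 = 6(Δ_1 - Δ_0) = 60
Natural end conditions: M_0 = M_2 = 0.
Solving the tridiagonal system: M_0 = 0, M_1 = 15, M_2 = 0.
On [1, 2], with g_0(x) = a_0 + b_0·(x - 1) + c_0·(x - 1)² + d_0·(x - 1)³: c_0 = M_0/2 = 0, d_0 = (M_1 - M_0)/(6h_0) = 5/2, b_0 = Δ_0 - h_0(2M_0 + M_1)/6 = -7/2.

2.5000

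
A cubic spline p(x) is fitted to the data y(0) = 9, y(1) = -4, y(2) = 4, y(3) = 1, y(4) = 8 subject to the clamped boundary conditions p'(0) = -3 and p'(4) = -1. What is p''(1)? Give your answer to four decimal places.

Let M_i = p''(x_i). Step sizes h_i = 1, 1, 1, 1; slopes of the chords Δ_i = (y_(i+1) - y_i)/h_i = -13, 8, -3, 7.
  1·M_0 + 4·M_1 + 1·M_2 = 6(Δ_1 - Δ_0) = 126
  1·M_1 + 4·M_2 + 1·M_3 = 6(Δ_2 - Δ_1) = -66
  1·M_2 + 4·M_3 + 1·M_4 = 6(Δ_3 - Δ_2) = 60
Clamped end conditions give two more equations: 2h_0·M_0 + h_0·M_1 = 6(Δ_0 - p'(0)) = -60 and h_3·M_3 + 2h_3·M_4 = 6(p'(4) - Δ_3) = -48.
Hence M_0 = -1621/28, M_1 = 781/14, M_2 = -157/4, M_3 = 493/14, M_4 = -1165/28.

55.7857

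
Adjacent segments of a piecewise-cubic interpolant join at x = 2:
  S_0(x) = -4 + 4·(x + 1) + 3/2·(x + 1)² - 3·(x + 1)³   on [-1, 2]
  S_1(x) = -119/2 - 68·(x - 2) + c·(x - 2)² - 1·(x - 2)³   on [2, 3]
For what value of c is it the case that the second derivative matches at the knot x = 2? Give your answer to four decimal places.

-25.5000

S_0''(x) = 3 - 18·(x + 1), so S_0''(2) = -51. On the right, S_1''(2) = 2c, so c = -51/2.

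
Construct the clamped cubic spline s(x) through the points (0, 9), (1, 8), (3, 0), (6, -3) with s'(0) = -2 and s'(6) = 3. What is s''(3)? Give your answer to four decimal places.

With M_i denoting the second derivative at x_i, h_i = 1, 2, 3, and Δ_i = (y_(i+1) − y_i)/h_i = -1, -4, -1:
  1·M_0 + 6·M_1 + 2·M_2 = 6(Δ_1 - Δ_0) = -18
  2·M_1 + 10·M_2 + 3·M_3 = 6(Δ_2 - Δ_1) = 18
Clamped end conditions give two more equations: 2h_0·M_0 + h_0·M_1 = 6(Δ_0 - s'(0)) = 6 and h_2·M_2 + 2h_2·M_3 = 6(s'(6) - Δ_2) = 24.
Solving: M_0 = 298/57, M_1 = -254/57, M_2 = 100/57, M_3 = 178/57.

1.7544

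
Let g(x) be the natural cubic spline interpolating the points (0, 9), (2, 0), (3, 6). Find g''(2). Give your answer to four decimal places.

Write m_i for g''(x_i). With h_i = 2, 1 and divided differences Δ_i = -9/2, 6, the continuity of g' gives the tridiagonal system
  2·m_0 + 6·m_1 + 1·m_2 = 6(Δ_1 - Δ_0) = 63
Natural end conditions: m_0 = m_2 = 0.
Hence m_0 = 0, m_1 = 21/2, m_2 = 0.

10.5000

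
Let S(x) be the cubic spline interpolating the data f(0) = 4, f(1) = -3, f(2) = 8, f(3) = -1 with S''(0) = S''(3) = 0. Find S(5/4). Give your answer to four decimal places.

-0.7313

Write M_i for S''(x_i). With h_i = 1, 1, 1 and divided differences Δ_i = -7, 11, -9, the continuity of S' gives the tridiagonal system
  1·M_0 + 4·M_1 + 1·M_2 = 6(Δ_1 - Δ_0) = 108
  1·M_1 + 4·M_2 + 1·M_3 = 6(Δ_2 - Δ_1) = -120
Natural end conditions: M_0 = M_3 = 0.
Hence M_0 = 0, M_1 = 184/5, M_2 = -196/5, M_3 = 0.
On [1, 2], S(x) = -3 + 79/15·(x - 1) + 92/5·(x - 1)² - 38/3·(x - 1)³.
With (x - 1) = 1/4: S(5/4) = -117/160.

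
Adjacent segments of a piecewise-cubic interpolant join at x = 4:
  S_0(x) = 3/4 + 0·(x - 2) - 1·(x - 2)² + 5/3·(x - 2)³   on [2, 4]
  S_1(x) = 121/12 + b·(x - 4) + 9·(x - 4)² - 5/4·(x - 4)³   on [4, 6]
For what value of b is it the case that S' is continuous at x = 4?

S_0'(x) = 0 - 2·(x - 2) + 5·(x - 2)², so S_0'(4) = 16. On the right, S_1'(4) = b, so b = 16.

16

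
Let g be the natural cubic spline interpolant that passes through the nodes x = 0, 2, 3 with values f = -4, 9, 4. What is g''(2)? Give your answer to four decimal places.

Let M_i = g''(x_i). Step sizes h_i = 2, 1; slopes of the chords Δ_i = (y_(i+1) - y_i)/h_i = 13/2, -5.
  2·M_0 + 6·M_1 + 1·M_2 = 6(Δ_1 - Δ_0) = -69
Natural end conditions: M_0 = M_2 = 0.
Hence M_0 = 0, M_1 = -23/2, M_2 = 0.

-11.5000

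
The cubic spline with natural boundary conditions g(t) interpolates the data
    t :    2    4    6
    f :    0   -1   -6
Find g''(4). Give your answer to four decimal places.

Let m_i = g''(x_i). Step sizes h_i = 2, 2; slopes of the chords Δ_i = (y_(i+1) - y_i)/h_i = -1/2, -5/2.
  2·m_0 + 8·m_1 + 2·m_2 = 6(Δ_1 - Δ_0) = -12
Natural end conditions: m_0 = m_2 = 0.
Hence m_0 = 0, m_1 = -3/2, m_2 = 0.

-1.5000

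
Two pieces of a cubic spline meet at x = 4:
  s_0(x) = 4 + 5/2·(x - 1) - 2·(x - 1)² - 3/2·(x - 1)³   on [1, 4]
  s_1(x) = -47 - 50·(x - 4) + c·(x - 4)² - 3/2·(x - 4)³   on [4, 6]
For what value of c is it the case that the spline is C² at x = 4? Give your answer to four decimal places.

s_0''(x) = -4 - 9·(x - 1), so s_0''(4) = -31. On the right, s_1''(4) = 2c, so c = -31/2.

-15.5000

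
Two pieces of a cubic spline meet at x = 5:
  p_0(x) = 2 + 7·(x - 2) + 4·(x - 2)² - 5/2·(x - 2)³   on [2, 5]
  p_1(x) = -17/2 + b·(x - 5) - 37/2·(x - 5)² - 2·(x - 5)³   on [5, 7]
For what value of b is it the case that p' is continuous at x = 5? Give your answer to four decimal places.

-36.5000

p_0'(x) = 7 + 8·(x - 2) - 15/2·(x - 2)², so p_0'(5) = -73/2. On the right, p_1'(5) = b, so b = -73/2.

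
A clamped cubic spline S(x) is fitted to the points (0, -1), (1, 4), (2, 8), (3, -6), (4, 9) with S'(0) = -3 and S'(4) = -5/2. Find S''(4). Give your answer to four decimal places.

-91.6964

Let M_i = S''(x_i). Step sizes h_i = 1, 1, 1, 1; slopes of the chords Δ_i = (y_(i+1) - y_i)/h_i = 5, 4, -14, 15.
  1·M_0 + 4·M_1 + 1·M_2 = 6(Δ_1 - Δ_0) = -6
  1·M_1 + 4·M_2 + 1·M_3 = 6(Δ_2 - Δ_1) = -108
  1·M_2 + 4·M_3 + 1·M_4 = 6(Δ_3 - Δ_2) = 174
Clamped end conditions give two more equations: 2h_0·M_0 + h_0·M_1 = 6(Δ_0 - S'(0)) = 48 and h_3·M_3 + 2h_3·M_4 = 6(S'(4) - Δ_3) = -105.
Solving the tridiagonal system: M_0 = 1201/56, M_1 = 143/28, M_2 = -383/8, M_3 = 2195/28, M_4 = -5135/56.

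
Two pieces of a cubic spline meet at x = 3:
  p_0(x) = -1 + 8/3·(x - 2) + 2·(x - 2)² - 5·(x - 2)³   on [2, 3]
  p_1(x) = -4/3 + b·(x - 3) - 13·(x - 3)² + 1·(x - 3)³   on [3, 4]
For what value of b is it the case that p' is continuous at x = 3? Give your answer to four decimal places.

p_0'(x) = 8/3 + 4·(x - 2) - 15·(x - 2)², so p_0'(3) = -25/3. On the right, p_1'(3) = b, so b = -25/3.

-8.3333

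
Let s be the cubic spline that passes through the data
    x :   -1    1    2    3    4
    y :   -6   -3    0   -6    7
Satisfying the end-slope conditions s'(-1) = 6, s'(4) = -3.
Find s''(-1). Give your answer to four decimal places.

-11.9817

Write M_i for s''(x_i). With h_i = 2, 1, 1, 1 and divided differences Δ_i = 3/2, 3, -6, 13, the continuity of s' gives the tridiagonal system
  2·M_0 + 6·M_1 + 1·M_2 = 6(Δ_1 - Δ_0) = 9
  1·M_1 + 4·M_2 + 1·M_3 = 6(Δ_2 - Δ_1) = -54
  1·M_2 + 4·M_3 + 1·M_4 = 6(Δ_3 - Δ_2) = 114
Clamped end conditions give two more equations: 2h_0·M_0 + h_0·M_1 = 6(Δ_0 - s'(-1)) = -27 and h_3·M_3 + 2h_3·M_4 = 6(s'(4) - Δ_3) = -96.
Forward elimination and back-substitution give M_0 = -1965/164, M_1 = 429/41, M_2 = -2445/82, M_3 = 2247/41, M_4 = -6183/82.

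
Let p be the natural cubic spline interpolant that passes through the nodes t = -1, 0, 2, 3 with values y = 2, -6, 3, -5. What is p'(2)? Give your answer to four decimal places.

With M_i denoting the second derivative at x_i, h_i = 1, 2, 1, and Δ_i = (y_(i+1) − y_i)/h_i = -8, 9/2, -8:
  1·M_0 + 6·M_1 + 2·M_2 = 6(Δ_1 - Δ_0) = 75
  2·M_1 + 6·M_2 + 1·M_3 = 6(Δ_2 - Δ_1) = -75
Natural end conditions: M_0 = M_3 = 0.
Hence M_0 = 0, M_1 = 75/4, M_2 = -75/4, M_3 = 0.
On [2, 3], p'(t) = b_2 + 2c_2·(t - 2) + 3d_2·(t - 2)² with b_2 = Δ_2 - h_2(2M_2 + M_3)/6 = -7/4, c_2 = M_2/2 = -75/8, d_2 = (M_3 - M_2)/(6h_2) = 25/8. So p'(2) = -7/4.

-1.7500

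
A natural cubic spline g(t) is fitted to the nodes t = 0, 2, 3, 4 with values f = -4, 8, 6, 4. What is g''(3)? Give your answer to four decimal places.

2.0870

With M_i denoting the second derivative at x_i, h_i = 2, 1, 1, and Δ_i = (y_(i+1) − y_i)/h_i = 6, -2, -2:
  2·M_0 + 6·M_1 + 1·M_2 = 6(Δ_1 - Δ_0) = -48
  1·M_1 + 4·M_2 + 1·M_3 = 6(Δ_2 - Δ_1) = 0
Natural end conditions: M_0 = M_3 = 0.
Forward elimination and back-substitution give M_0 = 0, M_1 = -192/23, M_2 = 48/23, M_3 = 0.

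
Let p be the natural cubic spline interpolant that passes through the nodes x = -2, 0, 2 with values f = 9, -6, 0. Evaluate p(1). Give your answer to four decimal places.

-4.9688

Write M_i for p''(x_i). With h_i = 2, 2 and divided differences Δ_i = -15/2, 3, the continuity of p' gives the tridiagonal system
  2·M_0 + 8·M_1 + 2·M_2 = 6(Δ_1 - Δ_0) = 63
Natural end conditions: M_0 = M_2 = 0.
Solving: M_0 = 0, M_1 = 63/8, M_2 = 0.
On [0, 2], p(x) = -6 - 9/4·x + 63/16·x² - 21/32·x³.
With x = 1: p(1) = -159/32.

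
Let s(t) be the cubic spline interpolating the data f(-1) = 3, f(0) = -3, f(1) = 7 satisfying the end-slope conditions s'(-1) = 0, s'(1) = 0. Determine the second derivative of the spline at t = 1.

-54

With M_i denoting the second derivative at x_i, h_i = 1, 1, and Δ_i = (y_(i+1) − y_i)/h_i = -6, 10:
  1·M_0 + 4·M_1 + 1·M_2 = 6(Δ_1 - Δ_0) = 96
Clamped end conditions give two more equations: 2h_0·M_0 + h_0·M_1 = 6(Δ_0 - s'(-1)) = -36 and h_1·M_1 + 2h_1·M_2 = 6(s'(1) - Δ_1) = -60.
Solving: M_0 = -42, M_1 = 48, M_2 = -54.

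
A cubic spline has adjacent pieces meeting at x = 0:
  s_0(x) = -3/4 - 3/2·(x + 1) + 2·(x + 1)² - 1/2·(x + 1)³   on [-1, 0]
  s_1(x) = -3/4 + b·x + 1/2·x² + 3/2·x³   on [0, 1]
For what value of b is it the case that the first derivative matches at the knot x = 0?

1

s_0'(x) = -3/2 + 4·(x + 1) - 3/2·(x + 1)², so s_0'(0) = 1. On the right, s_1'(0) = b, so b = 1.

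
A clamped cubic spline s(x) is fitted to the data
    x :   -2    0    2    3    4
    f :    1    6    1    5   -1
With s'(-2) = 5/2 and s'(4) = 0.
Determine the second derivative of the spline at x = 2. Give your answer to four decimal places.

13.5833

With M_i denoting the second derivative at x_i, h_i = 2, 2, 1, 1, and Δ_i = (y_(i+1) − y_i)/h_i = 5/2, -5/2, 4, -6:
  2·M_0 + 8·M_1 + 2·M_2 = 6(Δ_1 - Δ_0) = -30
  2·M_1 + 6·M_2 + 1·M_3 = 6(Δ_2 - Δ_1) = 39
  1·M_2 + 4·M_3 + 1·M_4 = 6(Δ_3 - Δ_2) = -60
Clamped end conditions give two more equations: 2h_0·M_0 + h_0·M_1 = 6(Δ_0 - s'(-2)) = 0 and h_3·M_3 + 2h_3·M_4 = 6(s'(4) - Δ_3) = 36.
Forward elimination and back-substitution give M_0 = 49/12, M_1 = -49/6, M_2 = 163/12, M_3 = -157/6, M_4 = 373/12.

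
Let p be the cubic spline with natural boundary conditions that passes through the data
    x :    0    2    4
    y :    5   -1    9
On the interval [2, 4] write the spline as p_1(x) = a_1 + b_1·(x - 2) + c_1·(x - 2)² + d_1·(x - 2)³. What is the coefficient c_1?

Write M_i for p''(x_i). With h_i = 2, 2 and divided differences Δ_i = -3, 5, the continuity of p' gives the tridiagonal system
  2·M_0 + 8·M_1 + 2·M_2 = 6(Δ_1 - Δ_0) = 48
Natural end conditions: M_0 = M_2 = 0.
Solving: M_0 = 0, M_1 = 6, M_2 = 0.
On [2, 4], with p_1(x) = a_1 + b_1·(x - 2) + c_1·(x - 2)² + d_1·(x - 2)³: c_1 = M_1/2 = 3, d_1 = (M_2 - M_1)/(6h_1) = -1/2, b_1 = Δ_1 - h_1(2M_1 + M_2)/6 = 1.

3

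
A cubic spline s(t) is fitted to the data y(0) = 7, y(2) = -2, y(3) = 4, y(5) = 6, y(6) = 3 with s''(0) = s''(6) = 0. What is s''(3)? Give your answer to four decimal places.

Let m_i = s''(x_i). Step sizes h_i = 2, 1, 2, 1; slopes of the chords Δ_i = (y_(i+1) - y_i)/h_i = -9/2, 6, 1, -3.
  2·m_0 + 6·m_1 + 1·m_2 = 6(Δ_1 - Δ_0) = 63
  1·m_1 + 6·m_2 + 2·m_3 = 6(Δ_2 - Δ_1) = -30
  2·m_2 + 6·m_3 + 1·m_4 = 6(Δ_3 - Δ_2) = -24
Natural end conditions: m_0 = m_4 = 0.
Solving the tridiagonal system: m_0 = 0, m_1 = 358/31, m_2 = -195/31, m_3 = -59/31, m_4 = 0.

-6.2903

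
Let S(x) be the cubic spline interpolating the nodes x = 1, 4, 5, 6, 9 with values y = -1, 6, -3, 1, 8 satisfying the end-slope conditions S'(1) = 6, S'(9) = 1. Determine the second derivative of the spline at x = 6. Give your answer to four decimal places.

-4.5769

Put m_i = S'' at the i-th knot. Here h = (3, 1, 1, 3) and Δ = (7/3, -9, 4, 7/3), so the interior equations h_(i-1)·m_(i-1) + 2(h_(i-1)+h_i)·m_i + h_i·m_(i+1) = 6(Δ_i − Δ_(i-1)) read
  3·m_0 + 8·m_1 + 1·m_2 = 6(Δ_1 - Δ_0) = -68
  1·m_1 + 4·m_2 + 1·m_3 = 6(Δ_2 - Δ_1) = 78
  1·m_2 + 8·m_3 + 3·m_4 = 6(Δ_3 - Δ_2) = -10
Clamped end conditions give two more equations: 2h_0·m_0 + h_0·m_1 = 6(Δ_0 - S'(1)) = -22 and h_3·m_3 + 2h_3·m_4 = 6(S'(9) - Δ_3) = -8.
Solving: m_0 = 397/156, m_1 = -323/26, m_2 = 95/4, m_3 = -119/26, m_4 = 149/156.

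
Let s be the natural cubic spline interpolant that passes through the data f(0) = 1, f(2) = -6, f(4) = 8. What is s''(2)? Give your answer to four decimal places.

Write m_i for s''(x_i). With h_i = 2, 2 and divided differences Δ_i = -7/2, 7, the continuity of s' gives the tridiagonal system
  2·m_0 + 8·m_1 + 2·m_2 = 6(Δ_1 - Δ_0) = 63
Natural end conditions: m_0 = m_2 = 0.
Solving the tridiagonal system: m_0 = 0, m_1 = 63/8, m_2 = 0.

7.8750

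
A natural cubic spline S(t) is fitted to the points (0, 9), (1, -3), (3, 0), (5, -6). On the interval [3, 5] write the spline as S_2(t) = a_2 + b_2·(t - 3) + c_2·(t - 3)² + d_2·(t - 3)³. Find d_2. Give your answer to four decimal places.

Let M_i = S''(x_i). Step sizes h_i = 1, 2, 2; slopes of the chords Δ_i = (y_(i+1) - y_i)/h_i = -12, 3/2, -3.
  1·M_0 + 6·M_1 + 2·M_2 = 6(Δ_1 - Δ_0) = 81
  2·M_1 + 8·M_2 + 2·M_3 = 6(Δ_2 - Δ_1) = -27
Natural end conditions: M_0 = M_3 = 0.
Hence M_0 = 0, M_1 = 351/22, M_2 = -81/11, M_3 = 0.
On [3, 5], with S_2(t) = a_2 + b_2·(t - 3) + c_2·(t - 3)² + d_2·(t - 3)³: c_2 = M_2/2 = -81/22, d_2 = (M_3 - M_2)/(6h_2) = 27/44, b_2 = Δ_2 - h_2(2M_2 + M_3)/6 = 21/11.

0.6136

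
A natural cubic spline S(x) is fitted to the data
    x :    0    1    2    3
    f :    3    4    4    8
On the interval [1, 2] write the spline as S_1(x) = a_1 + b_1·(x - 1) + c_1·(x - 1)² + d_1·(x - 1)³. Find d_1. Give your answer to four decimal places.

Put M_i = S'' at the i-th knot. Here h = (1, 1, 1) and Δ = (1, 0, 4), so the interior equations h_(i-1)·M_(i-1) + 2(h_(i-1)+h_i)·M_i + h_i·M_(i+1) = 6(Δ_i − Δ_(i-1)) read
  1·M_0 + 4·M_1 + 1·M_2 = 6(Δ_1 - Δ_0) = -6
  1·M_1 + 4·M_2 + 1·M_3 = 6(Δ_2 - Δ_1) = 24
Natural end conditions: M_0 = M_3 = 0.
Solving: M_0 = 0, M_1 = -16/5, M_2 = 34/5, M_3 = 0.
On [1, 2], with S_1(x) = a_1 + b_1·(x - 1) + c_1·(x - 1)² + d_1·(x - 1)³: c_1 = M_1/2 = -8/5, d_1 = (M_2 - M_1)/(6h_1) = 5/3, b_1 = Δ_1 - h_1(2M_1 + M_2)/6 = -1/15.

1.6667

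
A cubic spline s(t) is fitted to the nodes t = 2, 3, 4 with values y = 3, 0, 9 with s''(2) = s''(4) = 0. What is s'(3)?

Write σ_i for s''(x_i). With h_i = 1, 1 and divided differences Δ_i = -3, 9, the continuity of s' gives the tridiagonal system
  1·σ_0 + 4·σ_1 + 1·σ_2 = 6(Δ_1 - Δ_0) = 72
Natural end conditions: σ_0 = σ_2 = 0.
Forward elimination and back-substitution give σ_0 = 0, σ_1 = 18, σ_2 = 0.
On [3, 4], s'(t) = b_1 + 2c_1·(t - 3) + 3d_1·(t - 3)² with b_1 = Δ_1 - h_1(2σ_1 + σ_2)/6 = 3, c_1 = σ_1/2 = 9, d_1 = (σ_2 - σ_1)/(6h_1) = -3. So s'(3) = 3.

3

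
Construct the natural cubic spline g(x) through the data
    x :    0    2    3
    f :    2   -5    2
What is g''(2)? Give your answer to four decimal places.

10.5000

Let M_i = g''(x_i). Step sizes h_i = 2, 1; slopes of the chords Δ_i = (y_(i+1) - y_i)/h_i = -7/2, 7.
  2·M_0 + 6·M_1 + 1·M_2 = 6(Δ_1 - Δ_0) = 63
Natural end conditions: M_0 = M_2 = 0.
Solving the tridiagonal system: M_0 = 0, M_1 = 21/2, M_2 = 0.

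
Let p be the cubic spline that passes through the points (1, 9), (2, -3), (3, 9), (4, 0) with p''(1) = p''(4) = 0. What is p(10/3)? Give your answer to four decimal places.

8.6667

Put M_i = p'' at the i-th knot. Here h = (1, 1, 1) and Δ = (-12, 12, -9), so the interior equations h_(i-1)·M_(i-1) + 2(h_(i-1)+h_i)·M_i + h_i·M_(i+1) = 6(Δ_i − Δ_(i-1)) read
  1·M_0 + 4·M_1 + 1·M_2 = 6(Δ_1 - Δ_0) = 144
  1·M_1 + 4·M_2 + 1·M_3 = 6(Δ_2 - Δ_1) = -126
Natural end conditions: M_0 = M_3 = 0.
Solving the tridiagonal system: M_0 = 0, M_1 = 234/5, M_2 = -216/5, M_3 = 0.
On [3, 4], p(x) = 9 + 27/5·(x - 3) - 108/5·(x - 3)² + 36/5·(x - 3)³.
With (x - 3) = 1/3: p(10/3) = 26/3.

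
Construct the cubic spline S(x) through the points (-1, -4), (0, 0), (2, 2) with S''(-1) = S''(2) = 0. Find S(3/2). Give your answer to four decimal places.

Put σ_i = S'' at the i-th knot. Here h = (1, 2) and Δ = (4, 1), so the interior equations h_(i-1)·σ_(i-1) + 2(h_(i-1)+h_i)·σ_i + h_i·σ_(i+1) = 6(Δ_i − Δ_(i-1)) read
  1·σ_0 + 6·σ_1 + 2·σ_2 = 6(Δ_1 - Δ_0) = -18
Natural end conditions: σ_0 = σ_2 = 0.
Hence σ_0 = 0, σ_1 = -3, σ_2 = 0.
On [0, 2], S(x) = 0 + 3·x - 3/2·x² + 1/4·x³.
With x = 3/2: S(3/2) = 63/32.

1.9688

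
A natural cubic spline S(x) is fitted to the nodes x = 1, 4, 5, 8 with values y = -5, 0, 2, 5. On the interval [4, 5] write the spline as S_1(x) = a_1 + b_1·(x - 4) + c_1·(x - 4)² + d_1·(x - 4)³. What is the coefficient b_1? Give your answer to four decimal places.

2.0159

Let σ_i = S''(x_i). Step sizes h_i = 3, 1, 3; slopes of the chords Δ_i = (y_(i+1) - y_i)/h_i = 5/3, 2, 1.
  3·σ_0 + 8·σ_1 + 1·σ_2 = 6(Δ_1 - Δ_0) = 2
  1·σ_1 + 8·σ_2 + 3·σ_3 = 6(Δ_2 - Δ_1) = -6
Natural end conditions: σ_0 = σ_3 = 0.
Solving: σ_0 = 0, σ_1 = 22/63, σ_2 = -50/63, σ_3 = 0.
On [4, 5], with S_1(x) = a_1 + b_1·(x - 4) + c_1·(x - 4)² + d_1·(x - 4)³: c_1 = σ_1/2 = 11/63, d_1 = (σ_2 - σ_1)/(6h_1) = -4/21, b_1 = Δ_1 - h_1(2σ_1 + σ_2)/6 = 127/63.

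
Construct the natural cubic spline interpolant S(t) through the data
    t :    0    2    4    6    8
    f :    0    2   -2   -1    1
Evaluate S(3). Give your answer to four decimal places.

Write M_i for S''(x_i). With h_i = 2, 2, 2, 2 and divided differences Δ_i = 1, -2, 1/2, 1, the continuity of S' gives the tridiagonal system
  2·M_0 + 8·M_1 + 2·M_2 = 6(Δ_1 - Δ_0) = -18
  2·M_1 + 8·M_2 + 2·M_3 = 6(Δ_2 - Δ_1) = 15
  2·M_2 + 8·M_3 + 2·M_4 = 6(Δ_3 - Δ_2) = 3
Natural end conditions: M_0 = M_4 = 0.
Hence M_0 = 0, M_1 = -327/112, M_2 = 75/28, M_3 = -33/112, M_4 = 0.
On [2, 4], S(t) = 2 - 53/56·(t - 2) - 327/224·(t - 2)² + 209/448·(t - 2)³.
With (t - 2) = 1: S(3) = 27/448.

0.0603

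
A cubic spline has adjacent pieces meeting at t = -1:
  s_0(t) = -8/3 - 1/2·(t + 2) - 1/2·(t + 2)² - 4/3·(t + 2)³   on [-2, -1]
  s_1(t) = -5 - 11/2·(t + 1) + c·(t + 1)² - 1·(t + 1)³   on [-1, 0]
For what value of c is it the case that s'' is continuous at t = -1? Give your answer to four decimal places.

-4.5000

s_0''(t) = -1 - 8·(t + 2), so s_0''(-1) = -9. On the right, s_1''(-1) = 2c, so c = -9/2.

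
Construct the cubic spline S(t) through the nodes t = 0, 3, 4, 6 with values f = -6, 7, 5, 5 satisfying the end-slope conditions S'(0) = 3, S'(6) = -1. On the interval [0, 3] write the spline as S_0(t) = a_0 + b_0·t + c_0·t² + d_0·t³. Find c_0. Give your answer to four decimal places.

2.4524

Let M_i = S''(x_i). Step sizes h_i = 3, 1, 2; slopes of the chords Δ_i = (y_(i+1) - y_i)/h_i = 13/3, -2, 0.
  3·M_0 + 8·M_1 + 1·M_2 = 6(Δ_1 - Δ_0) = -38
  1·M_1 + 6·M_2 + 2·M_3 = 6(Δ_2 - Δ_1) = 12
Clamped end conditions give two more equations: 2h_0·M_0 + h_0·M_1 = 6(Δ_0 - S'(0)) = 8 and h_2·M_2 + 2h_2·M_3 = 6(S'(6) - Δ_2) = -6.
Solving the tridiagonal system: M_0 = 103/21, M_1 = -50/7, M_2 = 31/7, M_3 = -26/7.
On [0, 3], with S_0(t) = a_0 + b_0·t + c_0·t² + d_0·t³: c_0 = M_0/2 = 103/42, d_0 = (M_1 - M_0)/(6h_0) = -253/378, b_0 = Δ_0 - h_0(2M_0 + M_1)/6 = 3.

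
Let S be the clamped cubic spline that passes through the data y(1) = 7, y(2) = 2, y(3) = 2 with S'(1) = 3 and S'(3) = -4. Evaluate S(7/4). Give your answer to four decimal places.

3.4141

With M_i denoting the second derivative at x_i, h_i = 1, 1, and Δ_i = (y_(i+1) − y_i)/h_i = -5, 0:
  1·M_0 + 4·M_1 + 1·M_2 = 6(Δ_1 - Δ_0) = 30
Clamped end conditions give two more equations: 2h_0·M_0 + h_0·M_1 = 6(Δ_0 - S'(1)) = -48 and h_1·M_1 + 2h_1·M_2 = 6(S'(3) - Δ_1) = -24.
Forward elimination and back-substitution give M_0 = -35, M_1 = 22, M_2 = -23.
On [1, 2], S(x) = 7 + 3·(x - 1) - 35/2·(x - 1)² + 19/2·(x - 1)³.
With (x - 1) = 3/4: S(7/4) = 437/128.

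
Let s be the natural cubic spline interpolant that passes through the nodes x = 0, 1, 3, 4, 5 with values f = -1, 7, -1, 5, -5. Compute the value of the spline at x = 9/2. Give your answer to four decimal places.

1.8320

Put M_i = s'' at the i-th knot. Here h = (1, 2, 1, 1) and Δ = (8, -4, 6, -10), so the interior equations h_(i-1)·M_(i-1) + 2(h_(i-1)+h_i)·M_i + h_i·M_(i+1) = 6(Δ_i − Δ_(i-1)) read
  1·M_0 + 6·M_1 + 2·M_2 = 6(Δ_1 - Δ_0) = -72
  2·M_1 + 6·M_2 + 1·M_3 = 6(Δ_2 - Δ_1) = 60
  1·M_2 + 4·M_3 + 1·M_4 = 6(Δ_3 - Δ_2) = -96
Natural end conditions: M_0 = M_4 = 0.
Solving the tridiagonal system: M_0 = 0, M_1 = -1164/61, M_2 = 1296/61, M_3 = -1788/61, M_4 = 0.
On [4, 5], s(x) = 5 - 14/61·(x - 4) - 894/61·(x - 4)² + 298/61·(x - 4)³.
With (x - 4) = 1/2: s(9/2) = 447/244.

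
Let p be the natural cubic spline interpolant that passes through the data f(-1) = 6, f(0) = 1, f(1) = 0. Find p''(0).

Let M_i = p''(x_i). Step sizes h_i = 1, 1; slopes of the chords Δ_i = (y_(i+1) - y_i)/h_i = -5, -1.
  1·M_0 + 4·M_1 + 1·M_2 = 6(Δ_1 - Δ_0) = 24
Natural end conditions: M_0 = M_2 = 0.
Solving the tridiagonal system: M_0 = 0, M_1 = 6, M_2 = 0.

6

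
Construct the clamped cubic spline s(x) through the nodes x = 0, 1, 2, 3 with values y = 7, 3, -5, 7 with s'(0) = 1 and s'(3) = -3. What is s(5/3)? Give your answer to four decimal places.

With m_i denoting the second derivative at x_i, h_i = 1, 1, 1, and Δ_i = (y_(i+1) − y_i)/h_i = -4, -8, 12:
  1·m_0 + 4·m_1 + 1·m_2 = 6(Δ_1 - Δ_0) = -24
  1·m_1 + 4·m_2 + 1·m_3 = 6(Δ_2 - Δ_1) = 120
Clamped end conditions give two more equations: 2h_0·m_0 + h_0·m_1 = 6(Δ_0 - s'(0)) = -30 and h_2·m_2 + 2h_2·m_3 = 6(s'(3) - Δ_2) = -90.
Hence m_0 = -94/15, m_1 = -262/15, m_2 = 782/15, m_3 = -1066/15.
On [1, 2], s(x) = 3 - 163/15·(x - 1) - 131/15·(x - 1)² + 58/5·(x - 1)³.
With (x - 1) = 2/3: s(5/3) = -211/45.

-4.6889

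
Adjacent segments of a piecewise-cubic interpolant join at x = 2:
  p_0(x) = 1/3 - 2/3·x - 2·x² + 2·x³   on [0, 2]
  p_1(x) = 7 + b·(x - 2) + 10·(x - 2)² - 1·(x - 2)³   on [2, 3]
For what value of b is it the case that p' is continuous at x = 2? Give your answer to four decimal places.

p_0'(x) = -2/3 - 4·x + 6·x², so p_0'(2) = 46/3. On the right, p_1'(2) = b, so b = 46/3.

15.3333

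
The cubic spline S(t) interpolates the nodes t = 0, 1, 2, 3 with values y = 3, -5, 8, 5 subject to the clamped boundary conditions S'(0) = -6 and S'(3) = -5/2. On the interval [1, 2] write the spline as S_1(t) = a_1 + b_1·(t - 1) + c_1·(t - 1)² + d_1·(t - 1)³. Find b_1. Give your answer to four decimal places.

Put m_i = S'' at the i-th knot. Here h = (1, 1, 1) and Δ = (-8, 13, -3), so the interior equations h_(i-1)·m_(i-1) + 2(h_(i-1)+h_i)·m_i + h_i·m_(i+1) = 6(Δ_i − Δ_(i-1)) read
  1·m_0 + 4·m_1 + 1·m_2 = 6(Δ_1 - Δ_0) = 126
  1·m_1 + 4·m_2 + 1·m_3 = 6(Δ_2 - Δ_1) = -96
Clamped end conditions give two more equations: 2h_0·m_0 + h_0·m_1 = 6(Δ_0 - S'(0)) = -12 and h_2·m_2 + 2h_2·m_3 = 6(S'(3) - Δ_2) = 3.
Forward elimination and back-substitution give m_0 = -463/15, m_1 = 746/15, m_2 = -631/15, m_3 = 338/15.
On [1, 2], with S_1(t) = a_1 + b_1·(t - 1) + c_1·(t - 1)² + d_1·(t - 1)³: c_1 = m_1/2 = 373/15, d_1 = (m_2 - m_1)/(6h_1) = -153/10, b_1 = Δ_1 - h_1(2m_1 + m_2)/6 = 103/30.

3.4333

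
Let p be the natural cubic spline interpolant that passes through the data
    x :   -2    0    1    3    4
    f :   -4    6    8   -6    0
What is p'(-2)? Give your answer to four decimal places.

Let σ_i = p''(x_i). Step sizes h_i = 2, 1, 2, 1; slopes of the chords Δ_i = (y_(i+1) - y_i)/h_i = 5, 2, -7, 6.
  2·σ_0 + 6·σ_1 + 1·σ_2 = 6(Δ_1 - Δ_0) = -18
  1·σ_1 + 6·σ_2 + 2·σ_3 = 6(Δ_2 - Δ_1) = -54
  2·σ_2 + 6·σ_3 + 1·σ_4 = 6(Δ_3 - Δ_2) = 78
Natural end conditions: σ_0 = σ_4 = 0.
Hence σ_0 = 0, σ_1 = -16/31, σ_2 = -462/31, σ_3 = 557/31, σ_4 = 0.
On [-2, 0], p'(x) = b_0 + 2c_0·(x + 2) + 3d_0·(x + 2)² with b_0 = Δ_0 - h_0(2σ_0 + σ_1)/6 = 481/93, c_0 = σ_0/2 = 0, d_0 = (σ_1 - σ_0)/(6h_0) = -4/93. So p'(-2) = 481/93.

5.1720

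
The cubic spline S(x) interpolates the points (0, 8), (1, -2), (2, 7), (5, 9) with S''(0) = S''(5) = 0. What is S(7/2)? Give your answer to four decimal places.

With M_i denoting the second derivative at x_i, h_i = 1, 1, 3, and Δ_i = (y_(i+1) − y_i)/h_i = -10, 9, 2/3:
  1·M_0 + 4·M_1 + 1·M_2 = 6(Δ_1 - Δ_0) = 114
  1·M_1 + 8·M_2 + 3·M_3 = 6(Δ_2 - Δ_1) = -50
Natural end conditions: M_0 = M_3 = 0.
Hence M_0 = 0, M_1 = 962/31, M_2 = -314/31, M_3 = 0.
On [2, 5], S(x) = 7 + 1004/93·(x - 2) - 157/31·(x - 2)² + 157/279·(x - 2)³.
With (x - 2) = 3/2: S(7/2) = 3397/248.

13.6976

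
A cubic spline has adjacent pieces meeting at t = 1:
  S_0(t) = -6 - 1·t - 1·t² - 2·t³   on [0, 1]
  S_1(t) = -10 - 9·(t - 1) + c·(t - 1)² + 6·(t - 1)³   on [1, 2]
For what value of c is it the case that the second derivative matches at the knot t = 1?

-7

S_0''(t) = -2 - 12·t, so S_0''(1) = -14. On the right, S_1''(1) = 2c, so c = -7.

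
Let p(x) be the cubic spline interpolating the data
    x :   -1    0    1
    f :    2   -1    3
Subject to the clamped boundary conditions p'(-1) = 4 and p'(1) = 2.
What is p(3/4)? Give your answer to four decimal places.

Let σ_i = p''(x_i). Step sizes h_i = 1, 1; slopes of the chords Δ_i = (y_(i+1) - y_i)/h_i = -3, 4.
  1·σ_0 + 4·σ_1 + 1·σ_2 = 6(Δ_1 - Δ_0) = 42
Clamped end conditions give two more equations: 2h_0·σ_0 + h_0·σ_1 = 6(Δ_0 - p'(-1)) = -42 and h_1·σ_1 + 2h_1·σ_2 = 6(p'(1) - Δ_1) = -12.
Forward elimination and back-substitution give σ_0 = -65/2, σ_1 = 23, σ_2 = -35/2.
On [0, 1], p(x) = -1 - 3/4·x + 23/2·x² - 27/4·x³.
With x = 3/4: p(3/4) = 527/256.

2.0586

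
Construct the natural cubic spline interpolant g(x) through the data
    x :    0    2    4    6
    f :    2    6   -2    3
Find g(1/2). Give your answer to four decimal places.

3.9531

Put σ_i = g'' at the i-th knot. Here h = (2, 2, 2) and Δ = (2, -4, 5/2), so the interior equations h_(i-1)·σ_(i-1) + 2(h_(i-1)+h_i)·σ_i + h_i·σ_(i+1) = 6(Δ_i − Δ_(i-1)) read
  2·σ_0 + 8·σ_1 + 2·σ_2 = 6(Δ_1 - Δ_0) = -36
  2·σ_1 + 8·σ_2 + 2·σ_3 = 6(Δ_2 - Δ_1) = 39
Natural end conditions: σ_0 = σ_3 = 0.
Forward elimination and back-substitution give σ_0 = 0, σ_1 = -61/10, σ_2 = 32/5, σ_3 = 0.
On [0, 2], g(x) = 2 + 121/30·x + 0·x² - 61/120·x³.
With x = 1/2: g(1/2) = 253/64.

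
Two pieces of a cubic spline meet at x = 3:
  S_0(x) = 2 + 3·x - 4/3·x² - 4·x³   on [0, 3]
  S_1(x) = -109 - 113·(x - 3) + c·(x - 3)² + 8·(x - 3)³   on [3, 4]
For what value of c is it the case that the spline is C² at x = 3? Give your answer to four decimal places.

S_0''(x) = -8/3 - 24·x, so S_0''(3) = -224/3. On the right, S_1''(3) = 2c, so c = -112/3.

-37.3333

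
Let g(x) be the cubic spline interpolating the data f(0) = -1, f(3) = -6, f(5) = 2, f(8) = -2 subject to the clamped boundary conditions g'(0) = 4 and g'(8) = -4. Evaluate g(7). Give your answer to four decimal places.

Let σ_i = g''(x_i). Step sizes h_i = 3, 2, 3; slopes of the chords Δ_i = (y_(i+1) - y_i)/h_i = -5/3, 4, -4/3.
  3·σ_0 + 10·σ_1 + 2·σ_2 = 6(Δ_1 - Δ_0) = 34
  2·σ_1 + 10·σ_2 + 3·σ_3 = 6(Δ_2 - Δ_1) = -32
Clamped end conditions give two more equations: 2h_0·σ_0 + h_0·σ_1 = 6(Δ_0 - g'(0)) = -34 and h_2·σ_2 + 2h_2·σ_3 = 6(g'(8) - Δ_2) = -16.
Hence σ_0 = -2510/273, σ_1 = 642/91, σ_2 = -408/91, σ_3 = -116/273.
On [5, 8], g(x) = 2 + 306/91·(x - 5) - 204/91·(x - 5)² + 554/2457·(x - 5)³.
With (x - 5) = 2: g(7) = 3838/2457.

1.5621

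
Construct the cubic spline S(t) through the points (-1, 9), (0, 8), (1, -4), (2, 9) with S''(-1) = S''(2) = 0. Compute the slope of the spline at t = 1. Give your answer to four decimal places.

Let σ_i = S''(x_i). Step sizes h_i = 1, 1, 1; slopes of the chords Δ_i = (y_(i+1) - y_i)/h_i = -1, -12, 13.
  1·σ_0 + 4·σ_1 + 1·σ_2 = 6(Δ_1 - Δ_0) = -66
  1·σ_1 + 4·σ_2 + 1·σ_3 = 6(Δ_2 - Δ_1) = 150
Natural end conditions: σ_0 = σ_3 = 0.
Hence σ_0 = 0, σ_1 = -138/5, σ_2 = 222/5, σ_3 = 0.
On [1, 2], S'(t) = b_2 + 2c_2·(t - 1) + 3d_2·(t - 1)² with b_2 = Δ_2 - h_2(2σ_2 + σ_3)/6 = -9/5, c_2 = σ_2/2 = 111/5, d_2 = (σ_3 - σ_2)/(6h_2) = -37/5. So S'(1) = -9/5.

-1.8000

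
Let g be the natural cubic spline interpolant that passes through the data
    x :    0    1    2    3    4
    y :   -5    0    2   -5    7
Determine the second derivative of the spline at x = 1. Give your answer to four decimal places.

1.0714

Let σ_i = g''(x_i). Step sizes h_i = 1, 1, 1, 1; slopes of the chords Δ_i = (y_(i+1) - y_i)/h_i = 5, 2, -7, 12.
  1·σ_0 + 4·σ_1 + 1·σ_2 = 6(Δ_1 - Δ_0) = -18
  1·σ_1 + 4·σ_2 + 1·σ_3 = 6(Δ_2 - Δ_1) = -54
  1·σ_2 + 4·σ_3 + 1·σ_4 = 6(Δ_3 - Δ_2) = 114
Natural end conditions: σ_0 = σ_4 = 0.
Solving the tridiagonal system: σ_0 = 0, σ_1 = 15/14, σ_2 = -156/7, σ_3 = 477/14, σ_4 = 0.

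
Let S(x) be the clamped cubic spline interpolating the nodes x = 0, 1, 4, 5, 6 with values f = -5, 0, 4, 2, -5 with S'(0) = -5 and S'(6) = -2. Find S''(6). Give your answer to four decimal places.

Put M_i = S'' at the i-th knot. Here h = (1, 3, 1, 1) and Δ = (5, 4/3, -2, -7), so the interior equations h_(i-1)·M_(i-1) + 2(h_(i-1)+h_i)·M_i + h_i·M_(i+1) = 6(Δ_i − Δ_(i-1)) read
  1·M_0 + 8·M_1 + 3·M_2 = 6(Δ_1 - Δ_0) = -22
  3·M_1 + 8·M_2 + 1·M_3 = 6(Δ_2 - Δ_1) = -20
  1·M_2 + 4·M_3 + 1·M_4 = 6(Δ_3 - Δ_2) = -30
Clamped end conditions give two more equations: 2h_0·M_0 + h_0·M_1 = 6(Δ_0 - S'(0)) = 60 and h_3·M_3 + 2h_3·M_4 = 6(S'(6) - Δ_3) = 30.
Hence M_0 = 3863/114, M_1 = -443/57, M_2 = 239/114, M_3 = -767/57, M_4 = 2477/114.

21.7281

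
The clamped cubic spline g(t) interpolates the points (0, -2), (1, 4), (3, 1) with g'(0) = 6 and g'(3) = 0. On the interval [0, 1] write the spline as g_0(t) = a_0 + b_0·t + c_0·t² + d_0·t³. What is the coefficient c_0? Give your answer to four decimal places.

With M_i denoting the second derivative at x_i, h_i = 1, 2, and Δ_i = (y_(i+1) − y_i)/h_i = 6, -3/2:
  1·M_0 + 6·M_1 + 2·M_2 = 6(Δ_1 - Δ_0) = -45
Clamped end conditions give two more equations: 2h_0·M_0 + h_0·M_1 = 6(Δ_0 - g'(0)) = 0 and h_1·M_1 + 2h_1·M_2 = 6(g'(3) - Δ_1) = 9.
Hence M_0 = 11/2, M_1 = -11, M_2 = 31/4.
On [0, 1], with g_0(t) = a_0 + b_0·t + c_0·t² + d_0·t³: c_0 = M_0/2 = 11/4, d_0 = (M_1 - M_0)/(6h_0) = -11/4, b_0 = Δ_0 - h_0(2M_0 + M_1)/6 = 6.

2.7500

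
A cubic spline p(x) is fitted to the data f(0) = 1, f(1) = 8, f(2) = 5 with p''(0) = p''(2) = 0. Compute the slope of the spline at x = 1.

2

With M_i denoting the second derivative at x_i, h_i = 1, 1, and Δ_i = (y_(i+1) − y_i)/h_i = 7, -3:
  1·M_0 + 4·M_1 + 1·M_2 = 6(Δ_1 - Δ_0) = -60
Natural end conditions: M_0 = M_2 = 0.
Solving the tridiagonal system: M_0 = 0, M_1 = -15, M_2 = 0.
On [1, 2], p'(x) = b_1 + 2c_1·(x - 1) + 3d_1·(x - 1)² with b_1 = Δ_1 - h_1(2M_1 + M_2)/6 = 2, c_1 = M_1/2 = -15/2, d_1 = (M_2 - M_1)/(6h_1) = 5/2. So p'(1) = 2.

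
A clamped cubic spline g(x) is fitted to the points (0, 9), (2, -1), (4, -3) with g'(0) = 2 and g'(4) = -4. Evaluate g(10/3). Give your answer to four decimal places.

-1.8889

Put M_i = g'' at the i-th knot. Here h = (2, 2) and Δ = (-5, -1), so the interior equations h_(i-1)·M_(i-1) + 2(h_(i-1)+h_i)·M_i + h_i·M_(i+1) = 6(Δ_i − Δ_(i-1)) read
  2·M_0 + 8·M_1 + 2·M_2 = 6(Δ_1 - Δ_0) = 24
Clamped end conditions give two more equations: 2h_0·M_0 + h_0·M_1 = 6(Δ_0 - g'(0)) = -42 and h_1·M_1 + 2h_1·M_2 = 6(g'(4) - Δ_1) = -18.
Solving the tridiagonal system: M_0 = -15, M_1 = 9, M_2 = -9.
On [2, 4], g(x) = -1 - 4·(x - 2) + 9/2·(x - 2)² - 3/2·(x - 2)³.
With (x - 2) = 4/3: g(10/3) = -17/9.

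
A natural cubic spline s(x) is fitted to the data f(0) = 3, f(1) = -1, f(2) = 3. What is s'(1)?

0

Write σ_i for s''(x_i). With h_i = 1, 1 and divided differences Δ_i = -4, 4, the continuity of s' gives the tridiagonal system
  1·σ_0 + 4·σ_1 + 1·σ_2 = 6(Δ_1 - Δ_0) = 48
Natural end conditions: σ_0 = σ_2 = 0.
Forward elimination and back-substitution give σ_0 = 0, σ_1 = 12, σ_2 = 0.
On [1, 2], s'(x) = b_1 + 2c_1·(x - 1) + 3d_1·(x - 1)² with b_1 = Δ_1 - h_1(2σ_1 + σ_2)/6 = 0, c_1 = σ_1/2 = 6, d_1 = (σ_2 - σ_1)/(6h_1) = -2. So s'(1) = 0.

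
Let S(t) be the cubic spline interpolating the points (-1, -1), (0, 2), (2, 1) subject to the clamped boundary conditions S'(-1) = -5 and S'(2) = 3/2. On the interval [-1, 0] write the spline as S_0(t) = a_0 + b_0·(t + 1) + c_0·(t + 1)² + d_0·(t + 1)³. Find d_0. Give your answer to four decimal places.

With m_i denoting the second derivative at x_i, h_i = 1, 2, and Δ_i = (y_(i+1) − y_i)/h_i = 3, -1/2:
  1·m_0 + 6·m_1 + 2·m_2 = 6(Δ_1 - Δ_0) = -21
Clamped end conditions give two more equations: 2h_0·m_0 + h_0·m_1 = 6(Δ_0 - S'(-1)) = 48 and h_1·m_1 + 2h_1·m_2 = 6(S'(2) - Δ_1) = 12.
Forward elimination and back-substitution give m_0 = 89/3, m_1 = -34/3, m_2 = 26/3.
On [-1, 0], with S_0(t) = a_0 + b_0·(t + 1) + c_0·(t + 1)² + d_0·(t + 1)³: c_0 = m_0/2 = 89/6, d_0 = (m_1 - m_0)/(6h_0) = -41/6, b_0 = Δ_0 - h_0(2m_0 + m_1)/6 = -5.

-6.8333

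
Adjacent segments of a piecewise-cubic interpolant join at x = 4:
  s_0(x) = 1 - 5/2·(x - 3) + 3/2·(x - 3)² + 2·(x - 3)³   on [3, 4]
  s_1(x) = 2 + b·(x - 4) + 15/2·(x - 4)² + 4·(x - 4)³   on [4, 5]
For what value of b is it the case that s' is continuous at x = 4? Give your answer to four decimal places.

6.5000

s_0'(x) = -5/2 + 3·(x - 3) + 6·(x - 3)², so s_0'(4) = 13/2. On the right, s_1'(4) = b, so b = 13/2.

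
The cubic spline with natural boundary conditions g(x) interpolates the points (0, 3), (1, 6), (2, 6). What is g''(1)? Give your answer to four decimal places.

With M_i denoting the second derivative at x_i, h_i = 1, 1, and Δ_i = (y_(i+1) − y_i)/h_i = 3, 0:
  1·M_0 + 4·M_1 + 1·M_2 = 6(Δ_1 - Δ_0) = -18
Natural end conditions: M_0 = M_2 = 0.
Solving: M_0 = 0, M_1 = -9/2, M_2 = 0.

-4.5000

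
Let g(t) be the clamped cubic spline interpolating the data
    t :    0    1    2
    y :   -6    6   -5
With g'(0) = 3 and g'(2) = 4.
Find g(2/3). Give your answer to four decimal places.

3.2593

With M_i denoting the second derivative at x_i, h_i = 1, 1, and Δ_i = (y_(i+1) − y_i)/h_i = 12, -11:
  1·M_0 + 4·M_1 + 1·M_2 = 6(Δ_1 - Δ_0) = -138
Clamped end conditions give two more equations: 2h_0·M_0 + h_0·M_1 = 6(Δ_0 - g'(0)) = 54 and h_1·M_1 + 2h_1·M_2 = 6(g'(2) - Δ_1) = 90.
Solving the tridiagonal system: M_0 = 62, M_1 = -70, M_2 = 80.
On [0, 1], g(t) = -6 + 3·t + 31·t² - 22·t³.
With t = 2/3: g(2/3) = 88/27.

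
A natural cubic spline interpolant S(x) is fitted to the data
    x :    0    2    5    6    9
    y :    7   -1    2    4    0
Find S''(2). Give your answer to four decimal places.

3.0215

Put M_i = S'' at the i-th knot. Here h = (2, 3, 1, 3) and Δ = (-4, 1, 2, -4/3), so the interior equations h_(i-1)·M_(i-1) + 2(h_(i-1)+h_i)·M_i + h_i·M_(i+1) = 6(Δ_i − Δ_(i-1)) read
  2·M_0 + 10·M_1 + 3·M_2 = 6(Δ_1 - Δ_0) = 30
  3·M_1 + 8·M_2 + 1·M_3 = 6(Δ_2 - Δ_1) = 6
  1·M_2 + 8·M_3 + 3·M_4 = 6(Δ_3 - Δ_2) = -20
Natural end conditions: M_0 = M_4 = 0.
Hence M_0 = 0, M_1 = 281/93, M_2 = -20/279, M_3 = -695/279, M_4 = 0.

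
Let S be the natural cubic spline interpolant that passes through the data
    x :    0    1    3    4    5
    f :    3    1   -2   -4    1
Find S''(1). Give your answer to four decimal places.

Put M_i = S'' at the i-th knot. Here h = (1, 2, 1, 1) and Δ = (-2, -3/2, -2, 5), so the interior equations h_(i-1)·M_(i-1) + 2(h_(i-1)+h_i)·M_i + h_i·M_(i+1) = 6(Δ_i − Δ_(i-1)) read
  1·M_0 + 6·M_1 + 2·M_2 = 6(Δ_1 - Δ_0) = 3
  2·M_1 + 6·M_2 + 1·M_3 = 6(Δ_2 - Δ_1) = -3
  1·M_2 + 4·M_3 + 1·M_4 = 6(Δ_3 - Δ_2) = 42
Natural end conditions: M_0 = M_4 = 0.
Solving: M_0 = 0, M_1 = 177/122, M_2 = -174/61, M_3 = 684/61, M_4 = 0.

1.4508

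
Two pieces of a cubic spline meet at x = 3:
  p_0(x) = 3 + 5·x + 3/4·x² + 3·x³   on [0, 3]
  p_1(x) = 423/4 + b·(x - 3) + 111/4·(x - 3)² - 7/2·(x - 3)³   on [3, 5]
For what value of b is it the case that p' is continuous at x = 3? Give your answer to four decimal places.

p_0'(x) = 5 + 3/2·x + 9·x², so p_0'(3) = 181/2. On the right, p_1'(3) = b, so b = 181/2.

90.5000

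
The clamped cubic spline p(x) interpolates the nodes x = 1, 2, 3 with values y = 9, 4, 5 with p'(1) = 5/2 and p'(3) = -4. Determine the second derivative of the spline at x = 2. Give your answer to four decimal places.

24.5000

Write M_i for p''(x_i). With h_i = 1, 1 and divided differences Δ_i = -5, 1, the continuity of p' gives the tridiagonal system
  1·M_0 + 4·M_1 + 1·M_2 = 6(Δ_1 - Δ_0) = 36
Clamped end conditions give two more equations: 2h_0·M_0 + h_0·M_1 = 6(Δ_0 - p'(1)) = -45 and h_1·M_1 + 2h_1·M_2 = 6(p'(3) - Δ_1) = -30.
Hence M_0 = -139/4, M_1 = 49/2, M_2 = -109/4.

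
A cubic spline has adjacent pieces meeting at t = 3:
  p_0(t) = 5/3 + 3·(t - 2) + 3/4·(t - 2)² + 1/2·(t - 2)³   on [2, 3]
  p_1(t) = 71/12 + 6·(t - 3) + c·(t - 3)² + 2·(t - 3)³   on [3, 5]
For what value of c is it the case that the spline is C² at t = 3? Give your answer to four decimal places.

2.2500

p_0''(t) = 3/2 + 3·(t - 2), so p_0''(3) = 9/2. On the right, p_1''(3) = 2c, so c = 9/4.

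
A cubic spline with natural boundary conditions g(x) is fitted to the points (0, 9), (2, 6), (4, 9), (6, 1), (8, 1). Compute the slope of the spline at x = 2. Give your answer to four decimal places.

1.0357

With M_i denoting the second derivative at x_i, h_i = 2, 2, 2, 2, and Δ_i = (y_(i+1) − y_i)/h_i = -3/2, 3/2, -4, 0:
  2·M_0 + 8·M_1 + 2·M_2 = 6(Δ_1 - Δ_0) = 18
  2·M_1 + 8·M_2 + 2·M_3 = 6(Δ_2 - Δ_1) = -33
  2·M_2 + 8·M_3 + 2·M_4 = 6(Δ_3 - Δ_2) = 24
Natural end conditions: M_0 = M_4 = 0.
Hence M_0 = 0, M_1 = 213/56, M_2 = -87/14, M_3 = 255/56, M_4 = 0.
On [2, 4], g'(x) = b_1 + 2c_1·(x - 2) + 3d_1·(x - 2)² with b_1 = Δ_1 - h_1(2M_1 + M_2)/6 = 29/28, c_1 = M_1/2 = 213/112, d_1 = (M_2 - M_1)/(6h_1) = -187/224. So g'(2) = 29/28.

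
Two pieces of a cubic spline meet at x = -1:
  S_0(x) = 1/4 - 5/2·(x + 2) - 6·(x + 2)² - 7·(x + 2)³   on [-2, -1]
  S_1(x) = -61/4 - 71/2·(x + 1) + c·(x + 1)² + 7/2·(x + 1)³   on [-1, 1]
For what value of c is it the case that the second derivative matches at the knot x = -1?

-27

S_0''(x) = -12 - 42·(x + 2), so S_0''(-1) = -54. On the right, S_1''(-1) = 2c, so c = -27.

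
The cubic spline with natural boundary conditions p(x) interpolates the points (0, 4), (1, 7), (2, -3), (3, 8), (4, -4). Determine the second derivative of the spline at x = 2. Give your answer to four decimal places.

With M_i denoting the second derivative at x_i, h_i = 1, 1, 1, 1, and Δ_i = (y_(i+1) − y_i)/h_i = 3, -10, 11, -12:
  1·M_0 + 4·M_1 + 1·M_2 = 6(Δ_1 - Δ_0) = -78
  1·M_1 + 4·M_2 + 1·M_3 = 6(Δ_2 - Δ_1) = 126
  1·M_2 + 4·M_3 + 1·M_4 = 6(Δ_3 - Δ_2) = -138
Natural end conditions: M_0 = M_4 = 0.
Solving: M_0 = 0, M_1 = -453/14, M_2 = 360/7, M_3 = -663/14, M_4 = 0.

51.4286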